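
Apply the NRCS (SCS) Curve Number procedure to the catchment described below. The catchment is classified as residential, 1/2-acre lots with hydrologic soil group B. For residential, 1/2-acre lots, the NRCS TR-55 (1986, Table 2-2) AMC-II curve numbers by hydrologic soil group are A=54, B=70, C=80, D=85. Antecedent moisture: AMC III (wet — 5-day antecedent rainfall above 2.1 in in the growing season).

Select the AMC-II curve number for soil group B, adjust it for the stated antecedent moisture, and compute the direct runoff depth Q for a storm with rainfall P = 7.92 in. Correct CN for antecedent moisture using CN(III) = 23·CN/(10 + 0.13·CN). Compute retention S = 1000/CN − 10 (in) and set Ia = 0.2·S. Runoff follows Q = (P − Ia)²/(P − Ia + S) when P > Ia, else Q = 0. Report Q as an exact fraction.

NRCS table: residential, 1/2-acre lots, soil group B → CN(II) = 70
Wet (AMC III): CN(III) = 23·70/(10 + 0.13·70) = 1610/(191/10) = 16100/191 ≈ 84.293
Max retention: S = 1000/(16100/191) − 10 = 300/161 in (≈ 1.863 in)
Ia = 0.2S: 0.2·1.863 = 0.373 in (exactly 60/161)
Since P=7.920 > Ia=0.373: effective rainfall P−Ia = 30378/4025 in
Runoff Q = (P−Ia)²/(P−Ia+S) = (7.547)²/(7.547+1.863) = 153803814/25409825 ≈ 6.053 in

Q = 153803814/25409825 in ≈ 6.053 in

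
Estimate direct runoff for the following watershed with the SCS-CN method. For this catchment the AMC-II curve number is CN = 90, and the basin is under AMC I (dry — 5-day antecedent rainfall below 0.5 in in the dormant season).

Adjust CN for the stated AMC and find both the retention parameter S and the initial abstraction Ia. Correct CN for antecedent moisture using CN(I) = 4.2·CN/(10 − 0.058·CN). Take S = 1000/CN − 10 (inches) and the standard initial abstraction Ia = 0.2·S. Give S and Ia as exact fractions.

CN(I) from CN(II)=90: (4.2·90)/(10 − 0.058·90) = 18900/239 ≈ 79.079
Max retention: S = 1000/(18900/239) − 10 = 500/189 in (≈ 2.646 in)
Ia = 0.2·(500/189) = 100/189 in ≈ 0.529 in

S = 500/189 in ≈ 2.646 in; Ia = 100/189 in ≈ 0.529 in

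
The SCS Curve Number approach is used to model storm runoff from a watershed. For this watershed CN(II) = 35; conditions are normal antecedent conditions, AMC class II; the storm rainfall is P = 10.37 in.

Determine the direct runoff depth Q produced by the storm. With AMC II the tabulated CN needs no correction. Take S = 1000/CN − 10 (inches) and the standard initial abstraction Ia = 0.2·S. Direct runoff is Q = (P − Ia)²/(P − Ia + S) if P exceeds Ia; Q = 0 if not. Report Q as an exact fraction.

Q = 21706281/12361300 in ≈ 1.756 in

AMC II — tabulated CN = 35 applies directly.
S = 1000/35 − 10 = 130/7 in ≈ 18.571 in
Ia = 0.2·(130/7) = 26/7 in ≈ 3.714 in
Since P=10.370 > Ia=3.714: effective rainfall P−Ia = 4659/700 in
Q: (4659/700)² ÷ (17659/700) = 21706281/12361300 in (≈ 1.756 in)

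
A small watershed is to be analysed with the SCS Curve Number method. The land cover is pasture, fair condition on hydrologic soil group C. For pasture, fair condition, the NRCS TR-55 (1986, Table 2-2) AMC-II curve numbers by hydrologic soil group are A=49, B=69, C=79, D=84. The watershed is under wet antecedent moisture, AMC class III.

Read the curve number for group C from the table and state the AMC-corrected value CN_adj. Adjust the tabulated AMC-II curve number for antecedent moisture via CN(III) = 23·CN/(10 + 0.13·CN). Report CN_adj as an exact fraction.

CN_adj = 181700/2027 ≈ 89.640

NRCS table: pasture, fair condition, soil group C → CN(II) = 79
Adjust CN=79 to AMC III: 23·79/(10 + 0.13·79) → 1817 ÷ (2027/100) = 181700/2027 ≈ 89.640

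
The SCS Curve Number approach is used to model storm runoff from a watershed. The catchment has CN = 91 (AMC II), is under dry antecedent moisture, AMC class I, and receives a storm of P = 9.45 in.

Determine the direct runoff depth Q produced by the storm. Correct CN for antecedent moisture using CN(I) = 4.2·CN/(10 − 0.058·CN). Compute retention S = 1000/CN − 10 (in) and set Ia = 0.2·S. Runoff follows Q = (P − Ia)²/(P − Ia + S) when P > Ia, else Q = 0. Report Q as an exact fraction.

Q = 4361919483/613188940 in ≈ 7.113 in

Adjust CN=91 to AMC I: 4.2·91/(10 − 0.058·91) → (1911/5) ÷ (2361/500) = 63700/787 ≈ 80.940
S = 1000/(63700/787) − 10 = 1500/637 in ≈ 2.355 in
Initial abstraction Ia = S/5 = (1500/637)/5 = 300/637 ≈ 0.471 in
Since P=9.450 > Ia=0.471: effective rainfall P−Ia = 114393/12740 in
Runoff Q = (P−Ia)²/(P−Ia+S) = (8.979)²/(8.979+2.355) = 4361919483/613188940 ≈ 7.113 in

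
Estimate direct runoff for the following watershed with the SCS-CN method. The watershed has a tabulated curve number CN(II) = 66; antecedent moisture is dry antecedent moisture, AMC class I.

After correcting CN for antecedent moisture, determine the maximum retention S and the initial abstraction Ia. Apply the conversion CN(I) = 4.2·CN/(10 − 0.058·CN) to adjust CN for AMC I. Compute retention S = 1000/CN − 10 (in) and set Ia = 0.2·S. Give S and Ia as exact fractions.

Dry (AMC I): CN(I) = 4.2·66/(10 − 0.058·66) = (1386/5)/(1543/250) = 69300/1543 ≈ 44.913
Max retention: S = 1000/(69300/1543) − 10 = 8500/693 in (≈ 12.266 in)
Initial abstraction Ia = S/5 = (8500/693)/5 = 1700/693 ≈ 2.453 in

S = 8500/693 in ≈ 12.266 in; Ia = 1700/693 in ≈ 2.453 in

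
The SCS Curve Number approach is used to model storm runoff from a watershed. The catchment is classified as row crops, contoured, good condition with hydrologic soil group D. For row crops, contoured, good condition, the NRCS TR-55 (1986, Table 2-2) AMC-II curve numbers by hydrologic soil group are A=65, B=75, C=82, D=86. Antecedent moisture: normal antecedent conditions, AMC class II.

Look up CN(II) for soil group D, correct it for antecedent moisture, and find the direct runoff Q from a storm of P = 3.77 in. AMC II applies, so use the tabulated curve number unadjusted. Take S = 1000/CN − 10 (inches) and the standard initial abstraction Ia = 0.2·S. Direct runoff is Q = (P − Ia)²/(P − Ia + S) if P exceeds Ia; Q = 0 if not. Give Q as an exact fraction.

Q = 219365721/93787300 in ≈ 2.339 in

NRCS table: row crops, contoured, good condition, soil group D → CN(II) = 86
CN(II) = 86; AMC II needs no correction.
Max retention: S = 1000/86 − 10 = 70/43 in (≈ 1.628 in)
Ia = 0.2·(70/43) = 14/43 in ≈ 0.326 in
Since P=3.770 > Ia=0.326: effective rainfall P−Ia = 14811/4300 in
Runoff Q = (P−Ia)²/(P−Ia+S) = (3.444)²/(3.444+1.628) = 219365721/93787300 ≈ 2.339 in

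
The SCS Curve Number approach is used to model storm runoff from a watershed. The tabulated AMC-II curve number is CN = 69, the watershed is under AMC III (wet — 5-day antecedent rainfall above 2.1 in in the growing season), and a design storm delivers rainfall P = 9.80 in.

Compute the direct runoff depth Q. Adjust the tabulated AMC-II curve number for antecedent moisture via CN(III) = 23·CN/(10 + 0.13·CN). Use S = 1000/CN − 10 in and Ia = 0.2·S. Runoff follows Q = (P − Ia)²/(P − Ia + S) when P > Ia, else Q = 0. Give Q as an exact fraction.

Q = 5574563569/715443405 in ≈ 7.792 in

CN(III) from CN(II)=69: (23·69)/(10 + 0.13·69) = 158700/1897 ≈ 83.658
Retention S: 1000/CN − 10 with CN=83.658 → S = 3100/1587 ≈ 1.953 in
Ia = 0.2S: 0.2·1.953 = 0.391 in (exactly 620/1587)
Excess rainfall: 9.800 − 0.391 = 9.409 in; P > Ia so Q > 0
Runoff Q = (P−Ia)²/(P−Ia+S) = (9.409)²/(9.409+1.953) = 5574563569/715443405 ≈ 7.792 in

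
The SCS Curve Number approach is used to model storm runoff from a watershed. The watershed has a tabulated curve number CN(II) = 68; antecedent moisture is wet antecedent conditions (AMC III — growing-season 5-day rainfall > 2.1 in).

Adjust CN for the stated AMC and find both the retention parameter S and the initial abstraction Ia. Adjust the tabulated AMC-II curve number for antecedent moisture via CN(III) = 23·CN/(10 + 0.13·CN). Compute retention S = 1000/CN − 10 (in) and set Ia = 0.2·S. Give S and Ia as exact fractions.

S = 800/391 in ≈ 2.046 in; Ia = 160/391 in ≈ 0.409 in

CN(III) from CN(II)=68: (23·68)/(10 + 0.13·68) = 39100/471 ≈ 83.015
S = 1000/(39100/471) − 10 = 800/391 in ≈ 2.046 in
Ia = 0.2S: 0.2·2.046 = 0.409 in (exactly 160/391)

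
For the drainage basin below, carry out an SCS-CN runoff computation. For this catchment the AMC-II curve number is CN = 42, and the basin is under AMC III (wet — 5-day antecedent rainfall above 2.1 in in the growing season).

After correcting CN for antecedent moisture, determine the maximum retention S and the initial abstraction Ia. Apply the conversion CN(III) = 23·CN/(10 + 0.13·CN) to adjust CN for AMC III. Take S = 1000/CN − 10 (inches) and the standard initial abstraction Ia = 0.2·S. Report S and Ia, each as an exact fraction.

CN(III) from CN(II)=42: (23·42)/(10 + 0.13·42) = 48300/773 ≈ 62.484
Retention S: 1000/CN − 10 with CN=62.484 → S = 2900/483 ≈ 6.004 in
Ia = 0.2·(2900/483) = 580/483 in ≈ 1.201 in

S = 2900/483 in ≈ 6.004 in; Ia = 580/483 in ≈ 1.201 in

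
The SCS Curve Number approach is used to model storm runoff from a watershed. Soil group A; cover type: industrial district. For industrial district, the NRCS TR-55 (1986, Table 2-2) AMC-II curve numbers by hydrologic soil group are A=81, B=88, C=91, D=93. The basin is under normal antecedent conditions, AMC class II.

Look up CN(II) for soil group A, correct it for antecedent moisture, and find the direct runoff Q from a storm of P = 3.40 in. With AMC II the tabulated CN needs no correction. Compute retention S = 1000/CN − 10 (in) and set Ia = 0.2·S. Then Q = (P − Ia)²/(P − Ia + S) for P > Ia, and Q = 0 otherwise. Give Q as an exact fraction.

Q = 1408969/865485 in ≈ 1.628 in

NRCS table: industrial district, soil group A → CN(II) = 81
AMC II — tabulated CN = 81 applies directly.
Max retention: S = 1000/81 − 10 = 190/81 in (≈ 2.346 in)
Initial abstraction Ia = S/5 = (190/81)/5 = 38/81 ≈ 0.469 in
P − Ia = 3.400 − 0.469 = 1187/405 ≈ 2.931 in (> 0, runoff occurs)
Q: (1187/405)² ÷ (2137/405) = 1408969/865485 in (≈ 1.628 in)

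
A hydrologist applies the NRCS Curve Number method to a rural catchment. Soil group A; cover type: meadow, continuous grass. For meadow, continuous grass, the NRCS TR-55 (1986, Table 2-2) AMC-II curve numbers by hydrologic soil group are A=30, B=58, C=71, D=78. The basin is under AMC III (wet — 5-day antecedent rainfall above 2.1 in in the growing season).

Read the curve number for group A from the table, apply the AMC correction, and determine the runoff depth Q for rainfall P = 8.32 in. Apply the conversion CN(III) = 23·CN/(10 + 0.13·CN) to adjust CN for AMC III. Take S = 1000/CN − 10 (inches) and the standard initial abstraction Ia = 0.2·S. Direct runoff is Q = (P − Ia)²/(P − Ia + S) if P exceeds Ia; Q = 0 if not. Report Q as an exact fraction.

NRCS table: meadow, continuous grass, soil group A → CN(II) = 30
Wet (AMC III): CN(III) = 23·30/(10 + 0.13·30) = 690/(139/10) = 6900/139 ≈ 49.640
Max retention: S = 1000/(6900/139) − 10 = 700/69 in (≈ 10.145 in)
Initial abstraction Ia = S/5 = (700/69)/5 = 140/69 ≈ 2.029 in
Since P=8.320 > Ia=2.029: effective rainfall P−Ia = 10852/1725 in
Runoff Q = (P−Ia)²/(P−Ia+S) = (6.291)²/(6.291+10.145) = 7360369/3056700 ≈ 2.408 in

Q = 7360369/3056700 in ≈ 2.408 in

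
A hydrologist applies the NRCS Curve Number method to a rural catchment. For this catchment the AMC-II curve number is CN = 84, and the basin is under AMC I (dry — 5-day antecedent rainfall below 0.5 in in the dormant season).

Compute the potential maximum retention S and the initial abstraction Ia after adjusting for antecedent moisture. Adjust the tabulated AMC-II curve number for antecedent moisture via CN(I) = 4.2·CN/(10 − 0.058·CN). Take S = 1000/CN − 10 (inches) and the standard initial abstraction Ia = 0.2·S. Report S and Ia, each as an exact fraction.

Adjust CN=84 to AMC I: 4.2·84/(10 − 0.058·84) → (1764/5) ÷ (641/125) = 44100/641 ≈ 68.799
Max retention: S = 1000/(44100/641) − 10 = 2000/441 in (≈ 4.535 in)
Ia = 0.2S: 0.2·4.535 = 0.907 in (exactly 400/441)

S = 2000/441 in ≈ 4.535 in; Ia = 400/441 in ≈ 0.907 in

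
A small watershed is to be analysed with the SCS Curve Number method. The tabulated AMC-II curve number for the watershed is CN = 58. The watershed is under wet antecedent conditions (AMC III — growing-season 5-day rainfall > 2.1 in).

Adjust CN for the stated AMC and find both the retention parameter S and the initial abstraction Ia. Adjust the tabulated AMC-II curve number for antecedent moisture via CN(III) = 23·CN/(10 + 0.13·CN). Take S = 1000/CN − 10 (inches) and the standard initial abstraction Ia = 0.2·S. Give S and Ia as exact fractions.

S = 2100/667 in ≈ 3.148 in; Ia = 420/667 in ≈ 0.630 in

CN(III) from CN(II)=58: (23·58)/(10 + 0.13·58) = 66700/877 ≈ 76.055
S = 1000/(66700/877) − 10 = 2100/667 in ≈ 3.148 in
Initial abstraction Ia = S/5 = (2100/667)/5 = 420/667 ≈ 0.630 in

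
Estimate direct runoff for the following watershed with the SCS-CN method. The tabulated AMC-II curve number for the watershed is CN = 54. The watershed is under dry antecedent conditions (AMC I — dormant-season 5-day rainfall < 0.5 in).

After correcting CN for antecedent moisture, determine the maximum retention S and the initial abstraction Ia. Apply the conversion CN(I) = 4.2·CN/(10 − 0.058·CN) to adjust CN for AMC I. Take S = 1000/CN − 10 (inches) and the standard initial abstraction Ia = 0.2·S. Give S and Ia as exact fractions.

CN(I) from CN(II)=54: (4.2·54)/(10 − 0.058·54) = 56700/1717 ≈ 33.023
Retention S: 1000/CN − 10 with CN=33.023 → S = 11500/567 ≈ 20.282 in
Ia = 0.2S: 0.2·20.282 = 4.056 in (exactly 2300/567)

S = 11500/567 in ≈ 20.282 in; Ia = 2300/567 in ≈ 4.056 in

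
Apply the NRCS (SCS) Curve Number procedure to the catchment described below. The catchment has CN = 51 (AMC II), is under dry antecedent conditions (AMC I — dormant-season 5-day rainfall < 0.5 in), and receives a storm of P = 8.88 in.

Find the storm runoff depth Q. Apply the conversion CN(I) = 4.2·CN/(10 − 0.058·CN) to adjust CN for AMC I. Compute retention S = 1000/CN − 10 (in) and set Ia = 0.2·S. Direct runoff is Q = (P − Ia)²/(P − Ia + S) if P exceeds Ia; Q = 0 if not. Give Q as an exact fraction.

Dry (AMC I): CN(I) = 4.2·51/(10 − 0.058·51) = (1071/5)/(3521/500) = 15300/503 ≈ 30.417
S = 1000/(15300/503) − 10 = 3500/153 in ≈ 22.876 in
Ia = 0.2S: 0.2·22.876 = 4.575 in (exactly 700/153)
P − Ia = 8.880 − 4.575 = 16466/3825 ≈ 4.305 in (> 0, runoff occurs)
Runoff Q = (P−Ia)²/(P−Ia+S) = (4.305)²/(4.305+22.876) = 135564578/198834975 ≈ 0.682 in

Q = 135564578/198834975 in ≈ 0.682 in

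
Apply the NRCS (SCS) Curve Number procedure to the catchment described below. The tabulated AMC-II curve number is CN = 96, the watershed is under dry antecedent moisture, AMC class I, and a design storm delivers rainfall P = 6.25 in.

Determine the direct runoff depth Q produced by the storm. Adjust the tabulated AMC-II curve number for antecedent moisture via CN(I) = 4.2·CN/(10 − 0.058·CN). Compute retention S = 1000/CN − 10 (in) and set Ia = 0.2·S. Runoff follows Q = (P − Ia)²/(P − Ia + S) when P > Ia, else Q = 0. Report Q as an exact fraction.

CN(I) from CN(II)=96: (4.2·96)/(10 − 0.058·96) = 25200/277 ≈ 90.975
Max retention: S = 1000/(25200/277) − 10 = 125/126 in (≈ 0.992 in)
Ia = 0.2·(125/126) = 25/126 in ≈ 0.198 in
Excess rainfall: 6.250 − 0.198 = 6.052 in; P > Ia so Q > 0
Q: (1525/252)² ÷ (1775/252) = 93025/17892 in (≈ 5.199 in)

Q = 93025/17892 in ≈ 5.199 in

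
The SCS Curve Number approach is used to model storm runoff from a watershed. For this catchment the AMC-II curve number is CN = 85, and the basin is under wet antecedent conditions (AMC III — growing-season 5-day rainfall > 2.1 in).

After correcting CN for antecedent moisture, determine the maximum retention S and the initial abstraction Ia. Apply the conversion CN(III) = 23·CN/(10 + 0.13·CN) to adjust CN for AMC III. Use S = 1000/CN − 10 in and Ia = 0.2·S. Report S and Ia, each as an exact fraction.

S = 300/391 in ≈ 0.767 in; Ia = 60/391 in ≈ 0.153 in

CN(III) from CN(II)=85: (23·85)/(10 + 0.13·85) = 39100/421 ≈ 92.874
Max retention: S = 1000/(39100/421) − 10 = 300/391 in (≈ 0.767 in)
Initial abstraction Ia = S/5 = (300/391)/5 = 60/391 ≈ 0.153 in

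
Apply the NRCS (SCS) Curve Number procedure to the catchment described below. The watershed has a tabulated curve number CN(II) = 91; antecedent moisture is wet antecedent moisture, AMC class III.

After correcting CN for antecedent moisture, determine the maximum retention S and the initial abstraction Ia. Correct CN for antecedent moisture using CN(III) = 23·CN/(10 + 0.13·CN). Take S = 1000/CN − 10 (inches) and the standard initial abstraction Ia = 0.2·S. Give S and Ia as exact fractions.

S = 900/2093 in ≈ 0.430 in; Ia = 180/2093 in ≈ 0.086 in

Wet (AMC III): CN(III) = 23·91/(10 + 0.13·91) = 2093/(2183/100) = 209300/2183 ≈ 95.877
Max retention: S = 1000/(209300/2183) − 10 = 900/2093 in (≈ 0.430 in)
Ia = 0.2S: 0.2·0.430 = 0.086 in (exactly 180/2093)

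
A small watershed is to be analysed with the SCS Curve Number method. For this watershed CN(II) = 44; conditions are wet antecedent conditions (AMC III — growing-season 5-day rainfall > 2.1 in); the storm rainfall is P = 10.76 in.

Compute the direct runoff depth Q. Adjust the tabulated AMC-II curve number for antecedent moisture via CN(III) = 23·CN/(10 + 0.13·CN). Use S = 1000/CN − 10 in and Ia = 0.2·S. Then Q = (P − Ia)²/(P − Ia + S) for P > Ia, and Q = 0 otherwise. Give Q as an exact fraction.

Wet (AMC III): CN(III) = 23·44/(10 + 0.13·44) = 1012/(393/25) = 25300/393 ≈ 64.377
S = 1000/(25300/393) − 10 = 1400/253 in ≈ 5.534 in
Ia = 0.2S: 0.2·5.534 = 1.107 in (exactly 280/253)
Since P=10.760 > Ia=1.107: effective rainfall P−Ia = 61057/6325 in
Q = (61057/6325)²/((61057/6325) + 1400/253) = (3727957249/40005625)/(96057/6325) = 3727957249/607560525 in ≈ 6.136 in

Q = 3727957249/607560525 in ≈ 6.136 in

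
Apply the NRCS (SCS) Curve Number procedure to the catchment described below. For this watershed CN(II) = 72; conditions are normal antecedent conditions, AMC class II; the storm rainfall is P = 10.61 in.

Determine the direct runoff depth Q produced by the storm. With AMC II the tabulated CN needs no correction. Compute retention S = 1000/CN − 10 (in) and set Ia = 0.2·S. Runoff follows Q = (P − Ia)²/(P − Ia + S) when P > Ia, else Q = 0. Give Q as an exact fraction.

Q = 78304801/11114100 in ≈ 7.046 in

AMC II — tabulated CN = 72 applies directly.
Retention S: 1000/CN − 10 with CN=72.000 → S = 35/9 ≈ 3.889 in
Ia = 0.2·(35/9) = 7/9 in ≈ 0.778 in
Excess rainfall: 10.610 − 0.778 = 9.832 in; P > Ia so Q > 0
Q = (8849/900)²/((8849/900) + 35/9) = (78304801/810000)/(12349/900) = 78304801/11114100 in ≈ 7.046 in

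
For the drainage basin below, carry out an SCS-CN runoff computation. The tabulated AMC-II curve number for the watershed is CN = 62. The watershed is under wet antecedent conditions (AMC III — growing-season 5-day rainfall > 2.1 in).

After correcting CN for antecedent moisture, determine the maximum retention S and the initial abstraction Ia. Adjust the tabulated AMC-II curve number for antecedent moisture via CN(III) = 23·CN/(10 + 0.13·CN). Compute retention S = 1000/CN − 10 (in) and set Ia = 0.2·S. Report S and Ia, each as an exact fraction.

S = 1900/713 in ≈ 2.665 in; Ia = 380/713 in ≈ 0.533 in

CN(III) from CN(II)=62: (23·62)/(10 + 0.13·62) = 71300/903 ≈ 78.959
Max retention: S = 1000/(71300/903) − 10 = 1900/713 in (≈ 2.665 in)
Initial abstraction Ia = S/5 = (1900/713)/5 = 380/713 ≈ 0.533 in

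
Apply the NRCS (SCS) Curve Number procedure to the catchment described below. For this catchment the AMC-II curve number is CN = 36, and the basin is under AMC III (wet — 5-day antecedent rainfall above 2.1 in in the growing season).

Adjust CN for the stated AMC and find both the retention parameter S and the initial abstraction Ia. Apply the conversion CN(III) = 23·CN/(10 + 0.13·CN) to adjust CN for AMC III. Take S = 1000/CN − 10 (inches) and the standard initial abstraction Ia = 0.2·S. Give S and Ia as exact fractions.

Wet (AMC III): CN(III) = 23·36/(10 + 0.13·36) = 828/(367/25) = 20700/367 ≈ 56.403
S = 1000/(20700/367) − 10 = 1600/207 in ≈ 7.729 in
Ia = 0.2S: 0.2·7.729 = 1.546 in (exactly 320/207)

S = 1600/207 in ≈ 7.729 in; Ia = 320/207 in ≈ 1.546 in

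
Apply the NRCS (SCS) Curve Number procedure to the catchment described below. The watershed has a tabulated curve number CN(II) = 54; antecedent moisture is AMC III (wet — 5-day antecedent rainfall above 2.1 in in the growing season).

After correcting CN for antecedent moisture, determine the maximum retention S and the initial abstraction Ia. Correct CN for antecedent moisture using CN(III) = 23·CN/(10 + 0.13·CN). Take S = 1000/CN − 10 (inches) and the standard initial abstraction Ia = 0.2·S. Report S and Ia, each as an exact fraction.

Adjust CN=54 to AMC III: 23·54/(10 + 0.13·54) → 1242 ÷ (851/50) = 2700/37 ≈ 72.973
Max retention: S = 1000/(2700/37) − 10 = 100/27 in (≈ 3.704 in)
Ia = 0.2S: 0.2·3.704 = 0.741 in (exactly 20/27)

S = 100/27 in ≈ 3.704 in; Ia = 20/27 in ≈ 0.741 in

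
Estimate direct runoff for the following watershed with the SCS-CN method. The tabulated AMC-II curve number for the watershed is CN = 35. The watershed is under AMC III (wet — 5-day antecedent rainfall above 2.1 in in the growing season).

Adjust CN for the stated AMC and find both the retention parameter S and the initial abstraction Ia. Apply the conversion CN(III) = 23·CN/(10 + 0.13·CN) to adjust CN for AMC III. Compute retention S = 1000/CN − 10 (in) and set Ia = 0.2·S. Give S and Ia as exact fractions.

S = 1300/161 in ≈ 8.075 in; Ia = 260/161 in ≈ 1.615 in

CN(III) from CN(II)=35: (23·35)/(10 + 0.13·35) = 16100/291 ≈ 55.326
Max retention: S = 1000/(16100/291) − 10 = 1300/161 in (≈ 8.075 in)
Ia = 0.2·(1300/161) = 260/161 in ≈ 1.615 in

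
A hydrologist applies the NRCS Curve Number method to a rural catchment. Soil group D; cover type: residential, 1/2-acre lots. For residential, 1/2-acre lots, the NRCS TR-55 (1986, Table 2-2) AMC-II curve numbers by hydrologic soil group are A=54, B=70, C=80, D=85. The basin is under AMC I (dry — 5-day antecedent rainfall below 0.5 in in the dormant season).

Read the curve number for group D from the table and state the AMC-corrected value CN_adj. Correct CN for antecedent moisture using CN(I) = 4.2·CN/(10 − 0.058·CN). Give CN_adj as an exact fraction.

CN_adj = 11900/169 ≈ 70.414

NRCS table: residential, 1/2-acre lots, soil group D → CN(II) = 85
Dry (AMC I): CN(I) = 4.2·85/(10 − 0.058·85) = 357/(507/100) = 11900/169 ≈ 70.414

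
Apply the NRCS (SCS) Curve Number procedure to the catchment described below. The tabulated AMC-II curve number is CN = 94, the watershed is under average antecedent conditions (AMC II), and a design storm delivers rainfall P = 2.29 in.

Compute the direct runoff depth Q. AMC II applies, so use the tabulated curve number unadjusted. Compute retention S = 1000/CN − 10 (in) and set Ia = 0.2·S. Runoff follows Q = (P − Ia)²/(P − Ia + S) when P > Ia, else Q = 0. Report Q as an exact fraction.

Q = 103286569/61866100 in ≈ 1.670 in

Average conditions: CN = 94 (no AMC adjustment).
Retention S: 1000/CN − 10 with CN=94.000 → S = 30/47 ≈ 0.638 in
Ia = 0.2·(30/47) = 6/47 in ≈ 0.128 in
Since P=2.290 > Ia=0.128: effective rainfall P−Ia = 10163/4700 in
Q: (10163/4700)² ÷ (13163/4700) = 103286569/61866100 in (≈ 1.670 in)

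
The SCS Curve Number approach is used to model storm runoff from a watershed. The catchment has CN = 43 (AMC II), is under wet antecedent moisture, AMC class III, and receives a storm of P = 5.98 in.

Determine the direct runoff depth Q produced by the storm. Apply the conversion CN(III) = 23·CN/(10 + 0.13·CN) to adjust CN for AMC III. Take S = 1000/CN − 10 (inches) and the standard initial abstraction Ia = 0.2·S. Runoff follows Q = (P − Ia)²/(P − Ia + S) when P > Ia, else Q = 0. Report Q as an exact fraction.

Q = 56982941521/25897508950 in ≈ 2.200 in

Wet (AMC III): CN(III) = 23·43/(10 + 0.13·43) = 989/(1559/100) = 98900/1559 ≈ 63.438
Max retention: S = 1000/(98900/1559) − 10 = 5700/989 in (≈ 5.763 in)
Initial abstraction Ia = S/5 = (5700/989)/5 = 1140/989 ≈ 1.153 in
P − Ia = 5.980 − 1.153 = 238711/49450 ≈ 4.827 in (> 0, runoff occurs)
Q: (238711/49450)² ÷ (523711/49450) = 56982941521/25897508950 in (≈ 2.200 in)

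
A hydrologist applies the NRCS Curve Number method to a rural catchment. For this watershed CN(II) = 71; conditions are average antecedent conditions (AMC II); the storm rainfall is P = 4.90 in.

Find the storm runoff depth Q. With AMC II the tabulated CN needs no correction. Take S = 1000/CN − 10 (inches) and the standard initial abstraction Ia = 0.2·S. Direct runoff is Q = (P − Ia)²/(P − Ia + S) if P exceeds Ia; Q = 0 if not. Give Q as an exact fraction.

Q = 8404201/4117290 in ≈ 2.041 in

Average conditions: CN = 71 (no AMC adjustment).
Max retention: S = 1000/71 − 10 = 290/71 in (≈ 4.085 in)
Ia = 0.2·(290/71) = 58/71 in ≈ 0.817 in
Excess rainfall: 4.900 − 0.817 = 4.083 in; P > Ia so Q > 0
Q = (2899/710)²/((2899/710) + 290/71) = (8404201/504100)/(5799/710) = 8404201/4117290 in ≈ 2.041 in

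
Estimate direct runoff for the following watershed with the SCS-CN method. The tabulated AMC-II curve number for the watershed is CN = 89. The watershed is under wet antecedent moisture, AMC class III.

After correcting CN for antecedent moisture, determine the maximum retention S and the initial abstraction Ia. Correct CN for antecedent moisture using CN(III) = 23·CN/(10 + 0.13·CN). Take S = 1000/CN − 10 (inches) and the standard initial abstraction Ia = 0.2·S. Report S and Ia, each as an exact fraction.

Adjust CN=89 to AMC III: 23·89/(10 + 0.13·89) → 2047 ÷ (2157/100) = 204700/2157 ≈ 94.900
Retention S: 1000/CN − 10 with CN=94.900 → S = 1100/2047 ≈ 0.537 in
Ia = 0.2·(1100/2047) = 220/2047 in ≈ 0.107 in

S = 1100/2047 in ≈ 0.537 in; Ia = 220/2047 in ≈ 0.107 in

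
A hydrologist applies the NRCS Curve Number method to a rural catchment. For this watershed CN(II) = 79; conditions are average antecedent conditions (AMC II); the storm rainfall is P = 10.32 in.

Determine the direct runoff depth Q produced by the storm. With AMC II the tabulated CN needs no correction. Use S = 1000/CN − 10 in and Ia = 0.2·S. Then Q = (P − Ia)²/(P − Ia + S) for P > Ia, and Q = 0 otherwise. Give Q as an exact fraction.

Q = 62287704/8091575 in ≈ 7.698 in

Average conditions: CN = 79 (no AMC adjustment).
Max retention: S = 1000/79 − 10 = 210/79 in (≈ 2.658 in)
Ia = 0.2S: 0.2·2.658 = 0.532 in (exactly 42/79)
Excess rainfall: 10.320 − 0.532 = 9.788 in; P > Ia so Q > 0
Q: (19332/1975)² ÷ (24582/1975) = 62287704/8091575 in (≈ 7.698 in)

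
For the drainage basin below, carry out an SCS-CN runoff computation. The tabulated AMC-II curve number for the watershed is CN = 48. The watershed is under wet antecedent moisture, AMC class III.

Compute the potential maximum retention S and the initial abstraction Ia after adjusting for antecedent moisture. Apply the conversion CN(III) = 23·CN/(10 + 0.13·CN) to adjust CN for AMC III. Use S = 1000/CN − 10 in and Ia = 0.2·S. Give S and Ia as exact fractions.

S = 325/69 in ≈ 4.710 in; Ia = 65/69 in ≈ 0.942 in

CN(III) from CN(II)=48: (23·48)/(10 + 0.13·48) = 13800/203 ≈ 67.980
Max retention: S = 1000/(13800/203) − 10 = 325/69 in (≈ 4.710 in)
Ia = 0.2S: 0.2·4.710 = 0.942 in (exactly 65/69)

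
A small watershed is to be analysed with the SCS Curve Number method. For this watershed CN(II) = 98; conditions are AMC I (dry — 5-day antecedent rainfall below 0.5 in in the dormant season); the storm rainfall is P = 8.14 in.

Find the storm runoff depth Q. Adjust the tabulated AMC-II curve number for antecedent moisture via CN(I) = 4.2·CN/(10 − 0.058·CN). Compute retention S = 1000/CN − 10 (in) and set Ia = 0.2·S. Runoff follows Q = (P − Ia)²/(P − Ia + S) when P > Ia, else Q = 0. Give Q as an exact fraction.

CN(I) from CN(II)=98: (4.2·98)/(10 − 0.058·98) = 102900/1079 ≈ 95.366
Retention S: 1000/CN − 10 with CN=95.366 → S = 500/1029 ≈ 0.486 in
Ia = 0.2S: 0.2·0.486 = 0.097 in (exactly 100/1029)
P − Ia = 8.140 − 0.097 = 413803/51450 ≈ 8.043 in (> 0, runoff occurs)
Q = (413803/51450)²/((413803/51450) + 500/1029) = (171232922809/2647102500)/(438803/51450) = 171232922809/22576414350 in ≈ 7.585 in

Q = 171232922809/22576414350 in ≈ 7.585 in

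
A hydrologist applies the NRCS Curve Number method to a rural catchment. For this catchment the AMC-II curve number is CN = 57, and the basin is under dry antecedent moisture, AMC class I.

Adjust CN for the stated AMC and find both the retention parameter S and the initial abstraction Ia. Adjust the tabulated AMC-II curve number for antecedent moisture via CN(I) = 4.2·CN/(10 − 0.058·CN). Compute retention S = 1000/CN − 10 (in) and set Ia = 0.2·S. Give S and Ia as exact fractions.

Dry (AMC I): CN(I) = 4.2·57/(10 − 0.058·57) = (1197/5)/(3347/500) = 119700/3347 ≈ 35.763
Retention S: 1000/CN − 10 with CN=35.763 → S = 21500/1197 ≈ 17.962 in
Ia = 0.2S: 0.2·17.962 = 3.592 in (exactly 4300/1197)

S = 21500/1197 in ≈ 17.962 in; Ia = 4300/1197 in ≈ 3.592 in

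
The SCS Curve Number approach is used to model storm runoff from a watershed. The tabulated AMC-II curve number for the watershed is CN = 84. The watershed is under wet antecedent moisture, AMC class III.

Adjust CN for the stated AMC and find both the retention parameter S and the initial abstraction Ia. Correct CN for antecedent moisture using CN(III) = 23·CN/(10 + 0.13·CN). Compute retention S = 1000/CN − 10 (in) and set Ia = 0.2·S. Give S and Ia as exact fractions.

S = 400/483 in ≈ 0.828 in; Ia = 80/483 in ≈ 0.166 in

Wet (AMC III): CN(III) = 23·84/(10 + 0.13·84) = 1932/(523/25) = 48300/523 ≈ 92.352
Retention S: 1000/CN − 10 with CN=92.352 → S = 400/483 ≈ 0.828 in
Ia = 0.2S: 0.2·0.828 = 0.166 in (exactly 80/483)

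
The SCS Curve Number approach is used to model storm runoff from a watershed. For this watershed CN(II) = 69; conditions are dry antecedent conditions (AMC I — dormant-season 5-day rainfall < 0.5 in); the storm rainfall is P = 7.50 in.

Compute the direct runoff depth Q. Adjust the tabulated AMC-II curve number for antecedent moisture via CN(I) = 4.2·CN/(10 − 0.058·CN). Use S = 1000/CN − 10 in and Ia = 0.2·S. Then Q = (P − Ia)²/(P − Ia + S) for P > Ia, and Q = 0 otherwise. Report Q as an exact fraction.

Q = 48267245/26971686 in ≈ 1.790 in

Adjust CN=69 to AMC I: 4.2·69/(10 − 0.058·69) → (1449/5) ÷ (2999/500) = 144900/2999 ≈ 48.316
S = 1000/(144900/2999) − 10 = 15500/1449 in ≈ 10.697 in
Ia = 0.2·(15500/1449) = 3100/1449 in ≈ 2.139 in
Excess rainfall: 7.500 − 2.139 = 5.361 in; P > Ia so Q > 0
Q: (15535/2898)² ÷ (46535/2898) = 48267245/26971686 in (≈ 1.790 in)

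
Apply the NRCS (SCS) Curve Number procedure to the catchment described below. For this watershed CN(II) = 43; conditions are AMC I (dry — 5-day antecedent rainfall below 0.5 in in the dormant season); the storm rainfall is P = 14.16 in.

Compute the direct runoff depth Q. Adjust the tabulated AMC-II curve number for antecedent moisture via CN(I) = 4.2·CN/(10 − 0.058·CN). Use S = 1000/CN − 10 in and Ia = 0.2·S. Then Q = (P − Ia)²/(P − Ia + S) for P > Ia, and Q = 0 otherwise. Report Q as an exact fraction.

Dry (AMC I): CN(I) = 4.2·43/(10 − 0.058·43) = (903/5)/(3753/500) = 30100/1251 ≈ 24.061
S = 1000/(30100/1251) − 10 = 9500/301 in ≈ 31.561 in
Ia = 0.2·(9500/301) = 1900/301 in ≈ 6.312 in
P − Ia = 14.160 − 6.312 = 59054/7525 ≈ 7.848 in (> 0, runoff occurs)
Q = (59054/7525)²/((59054/7525) + 9500/301) = (3487374916/56625625)/(296554/7525) = 1743687458/1115784425 in ≈ 1.563 in

Q = 1743687458/1115784425 in ≈ 1.563 in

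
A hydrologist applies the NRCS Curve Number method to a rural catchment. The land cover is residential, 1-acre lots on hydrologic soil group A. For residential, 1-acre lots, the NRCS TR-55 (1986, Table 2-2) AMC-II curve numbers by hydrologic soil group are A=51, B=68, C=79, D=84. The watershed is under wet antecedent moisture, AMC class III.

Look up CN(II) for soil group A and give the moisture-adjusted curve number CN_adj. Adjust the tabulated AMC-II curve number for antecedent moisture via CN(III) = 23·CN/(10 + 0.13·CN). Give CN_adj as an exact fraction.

CN_adj = 117300/1663 ≈ 70.535

NRCS table: residential, 1-acre lots, soil group A → CN(II) = 51
CN(III) from CN(II)=51: (23·51)/(10 + 0.13·51) = 117300/1663 ≈ 70.535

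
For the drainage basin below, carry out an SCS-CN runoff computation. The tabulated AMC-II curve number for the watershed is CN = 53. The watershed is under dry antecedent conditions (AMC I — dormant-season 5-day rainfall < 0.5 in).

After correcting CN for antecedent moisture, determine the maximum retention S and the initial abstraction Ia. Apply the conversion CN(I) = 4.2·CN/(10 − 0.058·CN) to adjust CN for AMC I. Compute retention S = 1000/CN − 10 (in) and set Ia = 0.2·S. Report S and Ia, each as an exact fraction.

CN(I) from CN(II)=53: (4.2·53)/(10 − 0.058·53) = 111300/3463 ≈ 32.140
S = 1000/(111300/3463) − 10 = 23500/1113 in ≈ 21.114 in
Initial abstraction Ia = S/5 = (23500/1113)/5 = 4700/1113 ≈ 4.223 in

S = 23500/1113 in ≈ 21.114 in; Ia = 4700/1113 in ≈ 4.223 in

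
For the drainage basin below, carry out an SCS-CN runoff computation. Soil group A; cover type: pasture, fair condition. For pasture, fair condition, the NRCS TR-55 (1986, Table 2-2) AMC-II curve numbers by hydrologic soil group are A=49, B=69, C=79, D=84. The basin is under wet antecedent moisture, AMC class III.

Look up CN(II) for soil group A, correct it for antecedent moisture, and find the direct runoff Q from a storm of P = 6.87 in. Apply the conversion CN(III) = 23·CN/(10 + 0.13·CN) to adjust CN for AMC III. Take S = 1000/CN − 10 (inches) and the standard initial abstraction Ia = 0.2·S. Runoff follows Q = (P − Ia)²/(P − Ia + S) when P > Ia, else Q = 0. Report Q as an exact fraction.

Q = 50213190889/14804384700 in ≈ 3.392 in

NRCS table: pasture, fair condition, soil group A → CN(II) = 49
Wet (AMC III): CN(III) = 23·49/(10 + 0.13·49) = 1127/(1637/100) = 112700/1637 ≈ 68.845
S = 1000/(112700/1637) − 10 = 5100/1127 in ≈ 4.525 in
Ia = 0.2·(5100/1127) = 1020/1127 in ≈ 0.905 in
P − Ia = 6.870 − 0.905 = 672249/112700 ≈ 5.965 in (> 0, runoff occurs)
Q: (672249/112700)² ÷ (1182249/112700) = 50213190889/14804384700 in (≈ 3.392 in)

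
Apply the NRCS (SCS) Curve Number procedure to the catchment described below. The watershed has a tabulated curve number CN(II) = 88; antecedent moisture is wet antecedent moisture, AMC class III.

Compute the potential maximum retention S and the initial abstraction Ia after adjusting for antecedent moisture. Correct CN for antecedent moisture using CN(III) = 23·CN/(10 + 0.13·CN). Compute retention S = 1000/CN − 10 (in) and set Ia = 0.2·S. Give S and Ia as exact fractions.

Wet (AMC III): CN(III) = 23·88/(10 + 0.13·88) = 2024/(536/25) = 6325/67 ≈ 94.403
Retention S: 1000/CN − 10 with CN=94.403 → S = 150/253 ≈ 0.593 in
Ia = 0.2S: 0.2·0.593 = 0.119 in (exactly 30/253)

S = 150/253 in ≈ 0.593 in; Ia = 30/253 in ≈ 0.119 in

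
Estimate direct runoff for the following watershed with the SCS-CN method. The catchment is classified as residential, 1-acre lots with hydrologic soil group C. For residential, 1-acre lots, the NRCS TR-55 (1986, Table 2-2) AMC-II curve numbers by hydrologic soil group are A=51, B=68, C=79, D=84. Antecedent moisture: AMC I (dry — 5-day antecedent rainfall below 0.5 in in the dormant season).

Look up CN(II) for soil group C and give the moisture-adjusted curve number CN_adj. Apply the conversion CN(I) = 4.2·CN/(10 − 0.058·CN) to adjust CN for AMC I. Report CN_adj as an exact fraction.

NRCS table: residential, 1-acre lots, soil group C → CN(II) = 79
Dry (AMC I): CN(I) = 4.2·79/(10 − 0.058·79) = (1659/5)/(2709/500) = 7900/129 ≈ 61.240

CN_adj = 7900/129 ≈ 61.240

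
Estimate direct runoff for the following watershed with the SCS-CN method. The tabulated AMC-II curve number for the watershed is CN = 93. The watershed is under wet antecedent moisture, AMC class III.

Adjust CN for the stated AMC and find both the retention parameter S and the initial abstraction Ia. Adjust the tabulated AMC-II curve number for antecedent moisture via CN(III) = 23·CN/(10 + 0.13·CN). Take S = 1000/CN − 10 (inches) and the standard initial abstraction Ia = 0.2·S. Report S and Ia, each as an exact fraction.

S = 700/2139 in ≈ 0.327 in; Ia = 140/2139 in ≈ 0.065 in

CN(III) from CN(II)=93: (23·93)/(10 + 0.13·93) = 213900/2209 ≈ 96.831
Max retention: S = 1000/(213900/2209) − 10 = 700/2139 in (≈ 0.327 in)
Ia = 0.2S: 0.2·0.327 = 0.065 in (exactly 140/2139)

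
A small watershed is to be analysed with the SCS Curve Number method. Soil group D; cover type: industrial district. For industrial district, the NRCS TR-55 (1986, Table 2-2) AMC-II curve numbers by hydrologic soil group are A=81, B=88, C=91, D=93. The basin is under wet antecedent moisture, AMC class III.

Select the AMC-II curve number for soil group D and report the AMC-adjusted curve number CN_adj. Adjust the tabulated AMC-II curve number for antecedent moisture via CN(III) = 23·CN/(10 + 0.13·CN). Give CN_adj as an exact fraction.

NRCS table: industrial district, soil group D → CN(II) = 93
Adjust CN=93 to AMC III: 23·93/(10 + 0.13·93) → 2139 ÷ (2209/100) = 213900/2209 ≈ 96.831

CN_adj = 213900/2209 ≈ 96.831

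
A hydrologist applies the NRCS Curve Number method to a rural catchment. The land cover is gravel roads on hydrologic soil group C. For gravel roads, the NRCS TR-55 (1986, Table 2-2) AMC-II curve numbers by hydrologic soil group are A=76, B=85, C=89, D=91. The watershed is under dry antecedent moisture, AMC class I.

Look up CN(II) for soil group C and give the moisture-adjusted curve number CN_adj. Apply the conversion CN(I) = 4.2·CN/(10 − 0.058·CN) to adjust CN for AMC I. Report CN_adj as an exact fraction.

CN_adj = 186900/2419 ≈ 77.263

NRCS table: gravel roads, soil group C → CN(II) = 89
CN(I) from CN(II)=89: (4.2·89)/(10 − 0.058·89) = 186900/2419 ≈ 77.263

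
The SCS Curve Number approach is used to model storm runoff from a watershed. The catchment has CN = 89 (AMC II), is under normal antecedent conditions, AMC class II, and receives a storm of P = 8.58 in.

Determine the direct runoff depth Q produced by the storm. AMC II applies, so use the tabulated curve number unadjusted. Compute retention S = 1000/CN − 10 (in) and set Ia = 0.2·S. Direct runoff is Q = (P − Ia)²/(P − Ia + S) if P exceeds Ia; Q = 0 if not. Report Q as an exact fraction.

CN(II) = 89; AMC II needs no correction.
S = 1000/89 − 10 = 110/89 in ≈ 1.236 in
Initial abstraction Ia = S/5 = (110/89)/5 = 22/89 ≈ 0.247 in
Excess rainfall: 8.580 − 0.247 = 8.333 in; P > Ia so Q > 0
Q: (37081/4450)² ÷ (42581/4450) = 125000051/17225950 in (≈ 7.256 in)

Q = 125000051/17225950 in ≈ 7.256 in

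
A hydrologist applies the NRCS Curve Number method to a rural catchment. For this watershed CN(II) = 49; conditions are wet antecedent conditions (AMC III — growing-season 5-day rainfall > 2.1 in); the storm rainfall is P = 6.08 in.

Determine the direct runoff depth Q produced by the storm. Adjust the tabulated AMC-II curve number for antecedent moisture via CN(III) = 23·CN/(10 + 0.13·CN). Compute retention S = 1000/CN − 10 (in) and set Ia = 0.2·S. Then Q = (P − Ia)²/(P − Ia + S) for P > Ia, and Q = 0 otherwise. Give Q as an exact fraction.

Q = 2657350802/962542525 in ≈ 2.761 in

Adjust CN=49 to AMC III: 23·49/(10 + 0.13·49) → 1127 ÷ (1637/100) = 112700/1637 ≈ 68.845
Retention S: 1000/CN − 10 with CN=68.845 → S = 5100/1127 ≈ 4.525 in
Ia = 0.2·(5100/1127) = 1020/1127 in ≈ 0.905 in
Excess rainfall: 6.080 − 0.905 = 5.175 in; P > Ia so Q > 0
Runoff Q = (P−Ia)²/(P−Ia+S) = (5.175)²/(5.175+4.525) = 2657350802/962542525 ≈ 2.761 in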